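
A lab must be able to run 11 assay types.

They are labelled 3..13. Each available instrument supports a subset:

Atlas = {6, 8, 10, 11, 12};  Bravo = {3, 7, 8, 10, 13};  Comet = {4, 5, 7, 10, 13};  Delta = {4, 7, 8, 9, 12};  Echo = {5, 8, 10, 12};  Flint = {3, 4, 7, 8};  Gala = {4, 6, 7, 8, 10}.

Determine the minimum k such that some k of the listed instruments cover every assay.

Atlas and Bravo and Comet and Delta together: Atlas ∪ Bravo ∪ Comet ∪ Delta = {3, 4, 5, 6, 7, 8, 9, 10, 11, 12, 13} — every assay is covered.
No 3 of the 7 instruments cover everything (all 35 combinations miss at least one assay), so 4 is optimal.

4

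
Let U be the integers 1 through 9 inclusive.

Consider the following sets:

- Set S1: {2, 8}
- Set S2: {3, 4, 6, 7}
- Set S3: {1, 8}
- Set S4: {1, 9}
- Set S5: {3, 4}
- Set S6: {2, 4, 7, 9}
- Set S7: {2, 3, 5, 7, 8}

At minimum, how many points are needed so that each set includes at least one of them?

H = {3, 8, 9} meets every set (each contains at least one member of H), and |H| = 3.
The sets S1, S4, S5 are pairwise disjoint, so any hitting set needs a separate point for each — at least 3. Hence 3 is optimal.

3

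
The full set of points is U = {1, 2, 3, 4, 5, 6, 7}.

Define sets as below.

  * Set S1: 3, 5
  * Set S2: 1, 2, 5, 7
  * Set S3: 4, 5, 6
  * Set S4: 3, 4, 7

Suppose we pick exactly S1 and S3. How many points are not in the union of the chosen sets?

Union of S1, S3 = {3, 4, 5, 6}.
Not covered: 1, 2, 7 — 3 points.

3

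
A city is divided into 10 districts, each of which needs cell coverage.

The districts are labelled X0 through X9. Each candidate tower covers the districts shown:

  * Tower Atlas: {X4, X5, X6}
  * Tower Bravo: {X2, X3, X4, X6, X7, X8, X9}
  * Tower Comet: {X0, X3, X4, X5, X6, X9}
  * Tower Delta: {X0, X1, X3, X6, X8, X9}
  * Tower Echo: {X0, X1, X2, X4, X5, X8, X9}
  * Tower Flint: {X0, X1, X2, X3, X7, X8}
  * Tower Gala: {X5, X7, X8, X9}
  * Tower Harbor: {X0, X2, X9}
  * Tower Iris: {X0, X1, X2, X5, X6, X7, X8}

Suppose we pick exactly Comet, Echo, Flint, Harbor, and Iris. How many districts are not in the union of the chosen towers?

0

Union of Comet, Echo, Flint, Harbor, Iris = {X0, X1, X2, X3, X4, X5, X6, X7, X8, X9} — that's every district, so 0 are uncovered.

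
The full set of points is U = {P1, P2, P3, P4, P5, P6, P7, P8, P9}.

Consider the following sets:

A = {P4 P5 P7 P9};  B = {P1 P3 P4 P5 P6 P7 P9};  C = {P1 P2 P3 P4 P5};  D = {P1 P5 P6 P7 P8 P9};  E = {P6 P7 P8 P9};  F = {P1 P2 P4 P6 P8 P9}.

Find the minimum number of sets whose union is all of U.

C and E together: C ∪ E = {P1, P2, P3, P4, P5, P6, P7, P8, P9} — every point is covered.
No single set has all 9 points (the largest, B, has 7), so 2 is optimal.

2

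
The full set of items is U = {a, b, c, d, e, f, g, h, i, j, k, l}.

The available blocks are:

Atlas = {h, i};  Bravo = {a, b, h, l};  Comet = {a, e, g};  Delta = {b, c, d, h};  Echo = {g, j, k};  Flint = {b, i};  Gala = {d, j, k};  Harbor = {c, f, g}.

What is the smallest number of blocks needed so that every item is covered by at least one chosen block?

5

Atlas, Bravo, Comet, Gala, and Harbor cover everything between them: the union {a, b, c, d, e, f, g, h, i, j, k, l} is all of U.
No 4 of the 8 blocks cover everything (all 70 combinations miss at least one item), so 5 is optimal.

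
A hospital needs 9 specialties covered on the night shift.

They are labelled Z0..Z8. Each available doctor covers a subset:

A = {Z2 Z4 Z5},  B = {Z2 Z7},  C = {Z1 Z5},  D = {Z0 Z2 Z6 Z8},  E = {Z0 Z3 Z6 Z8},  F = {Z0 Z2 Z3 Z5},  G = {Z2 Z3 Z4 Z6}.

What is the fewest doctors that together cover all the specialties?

Take {B, C, D, G}. Their union is {Z0, Z1, Z2, Z3, Z4, Z5, Z6, Z7, Z8}, which is all 9 specialties.
No 3 of the 7 doctors cover everything (all 35 combinations miss at least one specialty), so 4 is optimal.

4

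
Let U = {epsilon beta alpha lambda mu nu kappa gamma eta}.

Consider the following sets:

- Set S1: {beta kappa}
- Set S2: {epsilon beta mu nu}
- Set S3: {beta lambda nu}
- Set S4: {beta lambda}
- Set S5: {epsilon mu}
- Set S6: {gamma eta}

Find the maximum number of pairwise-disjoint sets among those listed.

S3, S5, S6 are pairwise disjoint (S3={beta,lambda,nu}; S5={epsilon,mu}; S6={gamma,eta}).
Every remaining set overlaps one of these, and no 4 of the listed sets are pairwise disjoint, so 3 is the maximum.

3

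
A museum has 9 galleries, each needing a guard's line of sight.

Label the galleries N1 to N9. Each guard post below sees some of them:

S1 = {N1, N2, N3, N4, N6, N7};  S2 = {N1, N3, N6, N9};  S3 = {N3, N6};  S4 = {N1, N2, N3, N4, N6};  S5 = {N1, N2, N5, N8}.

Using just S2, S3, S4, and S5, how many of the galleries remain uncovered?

1

Union of S2, S3, S4, S5 = {N1, N2, N3, N4, N5, N6, N8, N9}.
Not covered: N7 — 1 gallery.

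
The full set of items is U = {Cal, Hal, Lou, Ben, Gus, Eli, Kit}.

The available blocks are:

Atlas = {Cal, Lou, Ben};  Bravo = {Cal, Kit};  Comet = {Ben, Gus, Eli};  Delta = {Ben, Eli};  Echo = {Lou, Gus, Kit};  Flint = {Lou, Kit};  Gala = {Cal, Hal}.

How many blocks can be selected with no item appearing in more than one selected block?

3

Comet, Flint, Gala are pairwise disjoint (Comet={Ben,Gus,Eli}; Flint={Lou,Kit}; Gala={Cal,Hal}).
Every remaining block overlaps one of these, and no 4 of the listed blocks are pairwise disjoint, so 3 is the maximum.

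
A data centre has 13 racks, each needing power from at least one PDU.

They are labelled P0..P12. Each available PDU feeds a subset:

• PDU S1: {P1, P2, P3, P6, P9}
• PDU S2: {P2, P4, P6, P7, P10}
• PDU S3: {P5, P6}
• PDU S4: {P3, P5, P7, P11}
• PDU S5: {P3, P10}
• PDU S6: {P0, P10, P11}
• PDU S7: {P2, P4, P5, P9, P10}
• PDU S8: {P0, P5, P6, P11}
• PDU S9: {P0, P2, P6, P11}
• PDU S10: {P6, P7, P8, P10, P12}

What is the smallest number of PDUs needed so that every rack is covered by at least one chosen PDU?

S1 and S7 and S9 and S10 together: S1 ∪ S7 ∪ S9 ∪ S10 = {P0, P1, P2, P3, P4, P5, P6, P7, P8, P9, P10, P11, P12} — every rack is covered.
No 3 of the 10 PDUs cover everything (all 120 combinations miss at least one rack), so 4 is optimal.

4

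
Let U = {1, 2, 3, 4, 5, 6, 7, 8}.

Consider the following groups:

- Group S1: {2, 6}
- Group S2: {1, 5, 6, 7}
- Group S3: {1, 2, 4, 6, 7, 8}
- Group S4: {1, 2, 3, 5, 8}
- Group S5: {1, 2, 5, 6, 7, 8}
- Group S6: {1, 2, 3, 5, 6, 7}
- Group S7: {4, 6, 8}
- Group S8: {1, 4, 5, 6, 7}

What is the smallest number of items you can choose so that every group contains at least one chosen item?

H = {2, 6} meets every group (each contains at least one member of H), and |H| = 2.
No single item lies in every group, so at least 2 are needed and 2 is optimal.

2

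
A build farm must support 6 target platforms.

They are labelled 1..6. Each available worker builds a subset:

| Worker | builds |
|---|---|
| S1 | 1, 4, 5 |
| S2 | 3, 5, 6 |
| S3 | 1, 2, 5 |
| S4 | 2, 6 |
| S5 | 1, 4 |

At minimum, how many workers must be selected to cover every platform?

S1 and S2 and S4 together: S1 ∪ S2 ∪ S4 = {1, 2, 3, 4, 5, 6} — every platform is covered.
Only S2 contains 3, so S2 is forced; the remaining 3 platforms need at least 2 more workers (each remaining worker adds at most 2) — so at least 3 workers are needed, and 3 is optimal.

3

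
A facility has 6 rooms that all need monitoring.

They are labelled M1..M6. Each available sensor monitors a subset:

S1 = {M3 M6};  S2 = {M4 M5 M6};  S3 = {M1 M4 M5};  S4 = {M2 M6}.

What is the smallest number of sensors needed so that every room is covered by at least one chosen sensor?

S1 and S3 and S4 together: S1 ∪ S3 ∪ S4 = {M1, M2, M3, M4, M5, M6} — every room is covered.
Only S3 contains M1, so S3 is forced; the remaining 3 rooms need at least 2 more sensors (each remaining sensor adds at most 2) — so at least 3 sensors are needed, and 3 is optimal.

3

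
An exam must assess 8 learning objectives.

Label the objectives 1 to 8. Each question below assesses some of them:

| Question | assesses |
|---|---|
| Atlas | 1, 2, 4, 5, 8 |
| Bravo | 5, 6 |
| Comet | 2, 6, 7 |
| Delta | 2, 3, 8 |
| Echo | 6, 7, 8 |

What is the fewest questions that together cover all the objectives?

3

Atlas and Comet and Delta together: Atlas ∪ Comet ∪ Delta = {1, 2, 3, 4, 5, 6, 7, 8} — every objective is covered.
Only Atlas contains 1, so Atlas is forced; the remaining 3 objectives need at least 2 more questions (each remaining question adds at most 2) — so at least 3 questions are needed, and 3 is optimal.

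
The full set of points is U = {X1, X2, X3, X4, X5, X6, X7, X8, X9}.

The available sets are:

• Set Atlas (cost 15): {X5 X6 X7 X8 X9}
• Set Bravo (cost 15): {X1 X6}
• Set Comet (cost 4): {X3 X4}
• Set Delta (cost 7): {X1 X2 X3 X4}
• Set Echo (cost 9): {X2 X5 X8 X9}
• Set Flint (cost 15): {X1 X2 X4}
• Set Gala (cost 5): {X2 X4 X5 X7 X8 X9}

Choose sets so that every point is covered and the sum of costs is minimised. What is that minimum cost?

Atlas, Delta together cover every point (Atlas ∪ Delta = {X1, X2, X3, X4, X5, X6, X7, X8, X9}); total cost 15 + 7 = 22.
The greedy pick Gala, Delta, Atlas costs 27; no covering selection beats 22.

22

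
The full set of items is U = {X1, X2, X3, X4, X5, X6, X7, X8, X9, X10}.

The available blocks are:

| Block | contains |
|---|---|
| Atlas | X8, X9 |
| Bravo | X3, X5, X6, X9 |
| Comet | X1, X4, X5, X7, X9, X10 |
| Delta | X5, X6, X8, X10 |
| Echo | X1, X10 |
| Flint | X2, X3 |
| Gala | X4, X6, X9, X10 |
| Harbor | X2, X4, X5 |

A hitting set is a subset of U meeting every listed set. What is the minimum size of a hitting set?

H = {X2, X9, X10} meets every block (each contains at least one member of H), and |H| = 3.
The blocks Atlas, Echo, Flint are pairwise disjoint, so any hitting set needs a separate item for each — at least 3. Hence 3 is optimal.

3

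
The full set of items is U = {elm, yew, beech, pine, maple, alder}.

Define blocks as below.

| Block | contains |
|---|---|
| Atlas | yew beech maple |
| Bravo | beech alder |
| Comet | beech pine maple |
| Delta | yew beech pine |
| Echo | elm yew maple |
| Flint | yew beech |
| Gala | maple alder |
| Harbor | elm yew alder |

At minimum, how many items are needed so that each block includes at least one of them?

3

H = {yew, pine, alder} meets every block (each contains at least one member of H), and |H| = 3.
No choice of 2 items meets every block, so 3 is the minimum.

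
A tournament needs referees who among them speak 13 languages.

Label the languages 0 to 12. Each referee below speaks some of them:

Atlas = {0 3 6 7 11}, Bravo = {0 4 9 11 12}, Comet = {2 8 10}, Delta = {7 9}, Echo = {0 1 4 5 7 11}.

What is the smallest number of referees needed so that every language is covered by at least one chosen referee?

4

Take {Atlas, Bravo, Comet, Echo}. Their union is {0, 1, 2, 3, 4, 5, 6, 7, 8, 9, 10, 11, 12}, which is all 13 languages.
Only Echo contains 1, so Echo is forced; the remaining 7 languages need at least 3 more referees (each remaining referee adds at most 3) — so at least 4 referees are needed, and 4 is optimal.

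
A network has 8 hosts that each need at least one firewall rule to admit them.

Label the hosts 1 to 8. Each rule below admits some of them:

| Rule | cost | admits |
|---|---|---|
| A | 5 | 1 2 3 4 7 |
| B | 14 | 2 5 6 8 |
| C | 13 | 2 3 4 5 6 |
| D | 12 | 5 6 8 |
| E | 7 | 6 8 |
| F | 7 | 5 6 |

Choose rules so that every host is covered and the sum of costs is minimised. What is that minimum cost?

A, D together cover every host (A ∪ D = {1, 2, 3, 4, 5, 6, 7, 8}); total cost 5 + 12 = 17.
The greedy pick A, E, F costs 19; no covering selection beats 17.

17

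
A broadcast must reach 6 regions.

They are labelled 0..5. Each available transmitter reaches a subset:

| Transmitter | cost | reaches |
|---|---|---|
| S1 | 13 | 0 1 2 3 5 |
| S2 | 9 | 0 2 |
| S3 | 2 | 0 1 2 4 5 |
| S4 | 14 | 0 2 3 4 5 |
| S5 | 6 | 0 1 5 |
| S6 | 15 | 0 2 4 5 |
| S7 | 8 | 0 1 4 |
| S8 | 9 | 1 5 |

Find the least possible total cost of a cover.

15

S1, S3 together cover every region (S1 ∪ S3 = {0, 1, 2, 3, 4, 5}); total cost 13 + 2 = 15.
No covering selection has total cost below 15.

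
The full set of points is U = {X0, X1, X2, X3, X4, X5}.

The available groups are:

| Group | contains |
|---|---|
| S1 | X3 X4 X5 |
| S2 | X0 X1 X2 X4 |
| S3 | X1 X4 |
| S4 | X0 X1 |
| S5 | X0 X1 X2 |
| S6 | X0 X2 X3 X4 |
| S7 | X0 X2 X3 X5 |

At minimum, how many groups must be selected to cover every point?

S1 and S5 cover everything between them: the union {X0, X1, X2, X3, X4, X5} is all of U.
No single group has all 6 points (the largest, S2, has 4), so 2 is optimal.

2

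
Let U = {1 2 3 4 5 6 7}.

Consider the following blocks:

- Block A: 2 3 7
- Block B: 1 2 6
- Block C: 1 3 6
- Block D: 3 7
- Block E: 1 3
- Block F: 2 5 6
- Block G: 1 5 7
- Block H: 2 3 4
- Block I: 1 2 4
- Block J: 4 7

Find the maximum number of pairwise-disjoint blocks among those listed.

3

E, F, J are pairwise disjoint (E={1,3}; F={2,5,6}; J={4,7}).
Every remaining block overlaps one of these, and no 4 of the listed blocks are pairwise disjoint, so 3 is the maximum.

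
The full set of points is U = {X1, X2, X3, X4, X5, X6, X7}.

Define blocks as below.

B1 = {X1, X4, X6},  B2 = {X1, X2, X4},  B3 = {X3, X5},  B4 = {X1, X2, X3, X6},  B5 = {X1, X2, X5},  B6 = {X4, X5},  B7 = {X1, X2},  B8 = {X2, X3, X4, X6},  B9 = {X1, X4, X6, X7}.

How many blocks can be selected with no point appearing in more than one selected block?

B1, B3 are pairwise disjoint (B1={X1,X4,X6}; B3={X3,X5}).
Every remaining block overlaps one of these, and no 3 of the listed blocks are pairwise disjoint, so 2 is the maximum.

2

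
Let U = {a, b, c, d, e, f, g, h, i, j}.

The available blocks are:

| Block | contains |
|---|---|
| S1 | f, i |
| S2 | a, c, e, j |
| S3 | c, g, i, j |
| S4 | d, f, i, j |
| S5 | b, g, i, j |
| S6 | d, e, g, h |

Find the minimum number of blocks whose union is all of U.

4

S1 and S2 and S5 and S6 together: S1 ∪ S2 ∪ S5 ∪ S6 = {a, b, c, d, e, f, g, h, i, j} — every element is covered.
No 3 of the 6 blocks cover everything (all 20 combinations miss at least one element), so 4 is optimal.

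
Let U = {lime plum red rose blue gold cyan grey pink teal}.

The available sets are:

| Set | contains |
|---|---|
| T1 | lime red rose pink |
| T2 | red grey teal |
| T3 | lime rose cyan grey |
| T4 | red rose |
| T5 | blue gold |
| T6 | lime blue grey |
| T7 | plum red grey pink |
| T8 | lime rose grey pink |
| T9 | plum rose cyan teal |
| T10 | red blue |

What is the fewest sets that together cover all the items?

4

T2 and T3 and T5 and T7 together: T2 ∪ T3 ∪ T5 ∪ T7 = {lime, plum, red, rose, blue, gold, cyan, grey, pink, teal} — every item is covered.
No 3 of the 10 sets cover everything (all 120 combinations miss at least one item), so 4 is optimal.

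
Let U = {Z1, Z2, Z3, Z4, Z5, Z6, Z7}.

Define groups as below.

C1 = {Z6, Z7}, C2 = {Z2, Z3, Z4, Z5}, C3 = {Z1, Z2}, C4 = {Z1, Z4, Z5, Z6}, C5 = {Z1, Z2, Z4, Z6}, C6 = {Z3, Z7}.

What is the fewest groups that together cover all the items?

3

Take {C2, C4, C6}. Their union is {Z1, Z2, Z3, Z4, Z5, Z6, Z7}, which is all 7 items.
No 2 of the 6 groups cover everything (all 15 combinations miss at least one item), so 3 is optimal.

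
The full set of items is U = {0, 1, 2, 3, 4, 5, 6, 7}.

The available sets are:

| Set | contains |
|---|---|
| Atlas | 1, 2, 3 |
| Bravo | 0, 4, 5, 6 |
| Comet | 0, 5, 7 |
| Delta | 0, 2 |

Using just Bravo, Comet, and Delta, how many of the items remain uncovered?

Union of Bravo, Comet, Delta = {0, 2, 4, 5, 6, 7}.
Not covered: 1, 3 — 2 items.

2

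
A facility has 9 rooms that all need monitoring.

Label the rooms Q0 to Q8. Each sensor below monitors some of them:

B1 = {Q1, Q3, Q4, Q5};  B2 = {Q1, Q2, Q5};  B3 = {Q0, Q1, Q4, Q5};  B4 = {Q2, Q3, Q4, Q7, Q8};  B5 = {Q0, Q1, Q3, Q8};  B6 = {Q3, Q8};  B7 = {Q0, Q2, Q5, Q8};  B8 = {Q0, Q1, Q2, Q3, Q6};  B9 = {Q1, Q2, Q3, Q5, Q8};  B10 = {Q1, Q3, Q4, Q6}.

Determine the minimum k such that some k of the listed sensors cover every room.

3

B4 and B7 and B10 together: B4 ∪ B7 ∪ B10 = {Q0, Q1, Q2, Q3, Q4, Q5, Q6, Q7, Q8} — every room is covered.
Only B4 contains Q7, so B4 is forced; the remaining 4 rooms need at least 2 more sensors (each remaining sensor adds at most 3) — so at least 3 sensors are needed, and 3 is optimal.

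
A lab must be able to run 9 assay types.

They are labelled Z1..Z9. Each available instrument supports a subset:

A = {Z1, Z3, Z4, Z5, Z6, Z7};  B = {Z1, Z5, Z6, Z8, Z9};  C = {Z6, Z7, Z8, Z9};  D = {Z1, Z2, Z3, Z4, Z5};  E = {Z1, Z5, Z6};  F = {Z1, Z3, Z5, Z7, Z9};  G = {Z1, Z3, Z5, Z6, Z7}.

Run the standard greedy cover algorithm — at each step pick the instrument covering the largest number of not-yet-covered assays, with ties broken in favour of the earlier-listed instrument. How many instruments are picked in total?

3

Greedy: pick A (covers 6 new) → pick B (covers 2 new) → pick D (covers 1 new). Total picks: 3.
(The true minimum cover uses only 2 instruments, so greedy is not optimal here.)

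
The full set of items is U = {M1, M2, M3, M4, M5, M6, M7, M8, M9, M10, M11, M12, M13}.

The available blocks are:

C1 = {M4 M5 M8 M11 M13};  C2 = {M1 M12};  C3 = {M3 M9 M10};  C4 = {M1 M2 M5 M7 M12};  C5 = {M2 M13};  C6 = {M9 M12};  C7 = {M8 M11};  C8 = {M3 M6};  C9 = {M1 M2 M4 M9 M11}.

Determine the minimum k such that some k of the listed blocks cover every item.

C1 and C3 and C4 and C8 together: C1 ∪ C3 ∪ C4 ∪ C8 = {M1, M2, M3, M4, M5, M6, M7, M8, M9, M10, M11, M12, M13} — every item is covered.
Only C8 contains M6, so C8 is forced; the remaining 11 items need at least 3 more blocks (each remaining block adds at most 5) — so at least 4 blocks are needed, and 4 is optimal.

4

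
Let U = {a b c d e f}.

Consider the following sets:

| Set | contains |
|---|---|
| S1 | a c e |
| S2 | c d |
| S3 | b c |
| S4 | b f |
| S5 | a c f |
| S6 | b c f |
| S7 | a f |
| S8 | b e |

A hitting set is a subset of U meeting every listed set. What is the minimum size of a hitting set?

3

Take H = {c, e, f}. Each listed set contains at least one of these, so H is a hitting set of size 3.
The sets S2, S7, S8 are pairwise disjoint, so any hitting set needs a separate point for each — at least 3. Hence 3 is optimal.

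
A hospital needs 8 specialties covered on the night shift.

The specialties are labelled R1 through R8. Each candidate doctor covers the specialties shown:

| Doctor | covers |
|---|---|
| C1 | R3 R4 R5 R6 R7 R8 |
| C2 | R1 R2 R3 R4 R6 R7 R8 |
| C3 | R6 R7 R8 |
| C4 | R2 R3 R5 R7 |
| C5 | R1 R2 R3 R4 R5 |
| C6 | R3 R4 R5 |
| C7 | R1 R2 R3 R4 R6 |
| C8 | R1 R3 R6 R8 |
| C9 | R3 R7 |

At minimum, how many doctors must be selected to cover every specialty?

Take {C1, C7}. Their union is {R1, R2, R3, R4, R5, R6, R7, R8}, which is all 8 specialties.
No single doctor has all 8 specialties (the largest, C2, has 7), so 2 is optimal.

2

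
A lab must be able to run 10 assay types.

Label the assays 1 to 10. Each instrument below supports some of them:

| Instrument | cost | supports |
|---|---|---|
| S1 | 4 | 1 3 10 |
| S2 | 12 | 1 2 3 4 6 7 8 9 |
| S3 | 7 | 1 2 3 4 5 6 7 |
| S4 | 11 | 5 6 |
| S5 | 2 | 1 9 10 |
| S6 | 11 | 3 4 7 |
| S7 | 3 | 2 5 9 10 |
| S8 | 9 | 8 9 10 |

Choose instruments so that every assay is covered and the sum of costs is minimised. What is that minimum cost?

S2, S7 together cover every assay (S2 ∪ S7 = {1, 2, 3, 4, 5, 6, 7, 8, 9, 10}); total cost 12 + 3 = 15.
The greedy pick S5, S3, S8 costs 18; no covering selection beats 15.

15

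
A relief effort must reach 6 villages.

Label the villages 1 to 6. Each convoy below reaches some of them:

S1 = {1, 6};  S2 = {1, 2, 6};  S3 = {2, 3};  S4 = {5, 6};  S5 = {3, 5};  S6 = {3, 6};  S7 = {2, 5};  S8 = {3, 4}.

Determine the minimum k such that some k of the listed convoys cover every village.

3

Take {S2, S7, S8}. Their union is {1, 2, 3, 4, 5, 6}, which is all 6 villages.
Only S8 contains 4, so S8 is forced; the remaining 4 villages need at least 2 more convoys (each remaining convoy adds at most 3) — so at least 3 convoys are needed, and 3 is optimal.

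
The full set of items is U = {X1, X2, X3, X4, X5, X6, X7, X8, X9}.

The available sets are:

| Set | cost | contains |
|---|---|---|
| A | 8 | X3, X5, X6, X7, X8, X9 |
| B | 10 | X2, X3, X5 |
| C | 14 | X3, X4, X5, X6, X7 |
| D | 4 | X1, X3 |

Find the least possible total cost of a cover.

A, B, C, D together cover every item (A ∪ B ∪ C ∪ D = {X1, X2, X3, X4, X5, X6, X7, X8, X9}); total cost 8 + 10 + 14 + 4 = 36.
No covering selection has total cost below 36.

36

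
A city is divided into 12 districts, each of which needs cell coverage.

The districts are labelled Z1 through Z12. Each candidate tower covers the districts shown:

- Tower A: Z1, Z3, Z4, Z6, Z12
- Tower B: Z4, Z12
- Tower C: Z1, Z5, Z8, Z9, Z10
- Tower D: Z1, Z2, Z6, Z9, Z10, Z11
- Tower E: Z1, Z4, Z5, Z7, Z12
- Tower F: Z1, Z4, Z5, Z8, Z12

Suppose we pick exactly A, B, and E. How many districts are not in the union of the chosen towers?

5

Union of A, B, E = {Z1, Z3, Z4, Z5, Z6, Z7, Z12}.
Not covered: Z2, Z8, Z9, Z10, Z11 — 5 districts.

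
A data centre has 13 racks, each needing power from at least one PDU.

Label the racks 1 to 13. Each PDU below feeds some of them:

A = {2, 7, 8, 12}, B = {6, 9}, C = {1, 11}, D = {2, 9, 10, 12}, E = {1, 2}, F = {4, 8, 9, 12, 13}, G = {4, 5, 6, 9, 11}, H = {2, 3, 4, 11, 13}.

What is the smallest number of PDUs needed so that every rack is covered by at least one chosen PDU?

5

A and C and D and G and H together: A ∪ C ∪ D ∪ G ∪ H = {1, 2, 3, 4, 5, 6, 7, 8, 9, 10, 11, 12, 13} — every rack is covered.
No 4 of the 8 PDUs cover everything (all 70 combinations miss at least one rack), so 5 is optimal.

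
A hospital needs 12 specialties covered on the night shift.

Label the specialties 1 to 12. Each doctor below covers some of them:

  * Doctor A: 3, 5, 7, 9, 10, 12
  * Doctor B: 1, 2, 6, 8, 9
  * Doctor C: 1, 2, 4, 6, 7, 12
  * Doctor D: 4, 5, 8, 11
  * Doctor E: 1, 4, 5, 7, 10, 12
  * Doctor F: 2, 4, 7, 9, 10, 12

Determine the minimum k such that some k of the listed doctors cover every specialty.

3

Take {A, C, D}. Their union is {1, 2, 3, 4, 5, 6, 7, 8, 9, 10, 11, 12}, which is all 12 specialties.
Only A contains 3, so A is forced; the remaining 6 specialties need at least 2 more doctors (each remaining doctor adds at most 4) — so at least 3 doctors are needed, and 3 is optimal.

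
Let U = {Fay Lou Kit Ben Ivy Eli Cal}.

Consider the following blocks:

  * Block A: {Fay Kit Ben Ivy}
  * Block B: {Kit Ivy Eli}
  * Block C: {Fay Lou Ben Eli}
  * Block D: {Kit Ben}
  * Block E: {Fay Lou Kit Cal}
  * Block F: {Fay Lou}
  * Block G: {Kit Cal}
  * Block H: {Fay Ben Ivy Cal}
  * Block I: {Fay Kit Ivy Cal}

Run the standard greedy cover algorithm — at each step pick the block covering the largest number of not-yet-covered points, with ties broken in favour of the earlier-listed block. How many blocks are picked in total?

Greedy: pick A (covers 4 new) → pick C (covers 2 new) → pick E (covers 1 new). Total picks: 3.
(The true minimum cover uses only 2 blocks, so greedy is not optimal here.)

3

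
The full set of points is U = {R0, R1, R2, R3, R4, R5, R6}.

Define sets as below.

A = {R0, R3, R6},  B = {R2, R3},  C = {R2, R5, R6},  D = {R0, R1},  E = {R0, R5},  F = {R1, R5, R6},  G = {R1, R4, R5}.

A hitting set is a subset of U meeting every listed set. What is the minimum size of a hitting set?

3

The 3 points {R0, R1, R2} hit every set.
No choice of 2 points meets every set, so 3 is the minimum.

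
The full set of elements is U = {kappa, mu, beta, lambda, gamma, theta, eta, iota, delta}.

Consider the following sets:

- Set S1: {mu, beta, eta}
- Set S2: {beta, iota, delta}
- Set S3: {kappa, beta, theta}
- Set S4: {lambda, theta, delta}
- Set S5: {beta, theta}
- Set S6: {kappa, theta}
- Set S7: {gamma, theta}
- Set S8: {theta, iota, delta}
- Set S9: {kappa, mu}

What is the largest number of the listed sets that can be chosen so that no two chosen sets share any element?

3

S2, S7, S9 are pairwise disjoint (S2={beta,iota,delta}; S7={gamma,theta}; S9={kappa,mu}).
Every remaining set overlaps one of these, and no 4 of the listed sets are pairwise disjoint, so 3 is the maximum.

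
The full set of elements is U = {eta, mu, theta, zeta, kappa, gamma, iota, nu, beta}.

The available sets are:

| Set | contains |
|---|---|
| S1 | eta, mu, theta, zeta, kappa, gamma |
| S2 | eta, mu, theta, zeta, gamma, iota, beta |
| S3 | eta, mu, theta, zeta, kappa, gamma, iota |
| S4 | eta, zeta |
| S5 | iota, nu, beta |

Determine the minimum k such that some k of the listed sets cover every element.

2

S3 and S5 together: S3 ∪ S5 = {eta, mu, theta, zeta, kappa, gamma, iota, nu, beta} — every element is covered.
No single set has all 9 elements (the largest, S2, has 7), so 2 is optimal.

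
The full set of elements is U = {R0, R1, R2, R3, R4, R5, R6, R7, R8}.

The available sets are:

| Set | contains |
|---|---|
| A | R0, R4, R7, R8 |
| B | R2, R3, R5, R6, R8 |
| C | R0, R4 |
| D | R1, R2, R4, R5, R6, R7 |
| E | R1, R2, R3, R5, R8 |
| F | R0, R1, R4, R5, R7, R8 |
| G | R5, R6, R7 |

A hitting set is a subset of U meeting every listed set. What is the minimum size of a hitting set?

2

Take H = {R4, R5}. Each listed set contains at least one of these, so H is a hitting set of size 2.
The sets C, G are pairwise disjoint, so any hitting set needs a separate element for each — at least 2. Hence 2 is optimal.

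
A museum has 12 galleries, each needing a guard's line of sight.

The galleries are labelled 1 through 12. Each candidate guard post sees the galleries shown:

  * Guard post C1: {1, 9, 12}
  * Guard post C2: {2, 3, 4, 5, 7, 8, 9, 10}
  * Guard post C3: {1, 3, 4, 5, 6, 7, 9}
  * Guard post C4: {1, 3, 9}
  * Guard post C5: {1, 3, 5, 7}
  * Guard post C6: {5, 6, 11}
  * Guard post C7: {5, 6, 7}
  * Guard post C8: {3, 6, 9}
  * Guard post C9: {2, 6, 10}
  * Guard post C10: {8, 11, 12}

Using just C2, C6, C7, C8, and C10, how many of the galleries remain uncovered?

Union of C2, C6, C7, C8, C10 = {2, 3, 4, 5, 6, 7, 8, 9, 10, 11, 12}.
Not covered: 1 — 1 gallery.

1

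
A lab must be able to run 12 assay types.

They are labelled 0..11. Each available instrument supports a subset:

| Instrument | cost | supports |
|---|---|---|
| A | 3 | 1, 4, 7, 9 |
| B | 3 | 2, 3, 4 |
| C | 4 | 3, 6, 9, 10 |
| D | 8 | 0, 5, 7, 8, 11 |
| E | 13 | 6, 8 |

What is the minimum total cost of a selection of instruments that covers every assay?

A, B, C, D together cover every assay (A ∪ B ∪ C ∪ D = {0, 1, 2, 3, 4, 5, 6, 7, 8, 9, 10, 11}); total cost 3 + 3 + 4 + 8 = 18.
No covering selection has total cost below 18.

18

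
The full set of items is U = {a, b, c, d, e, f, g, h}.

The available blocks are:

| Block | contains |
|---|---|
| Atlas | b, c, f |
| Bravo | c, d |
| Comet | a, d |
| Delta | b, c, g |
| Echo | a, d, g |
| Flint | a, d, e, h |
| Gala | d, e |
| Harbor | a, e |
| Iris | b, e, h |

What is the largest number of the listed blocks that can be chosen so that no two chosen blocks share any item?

2

Delta, Flint are pairwise disjoint (Delta={b,c,g}; Flint={a,d,e,h}).
Every remaining block overlaps one of these, and no 3 of the listed blocks are pairwise disjoint, so 2 is the maximum.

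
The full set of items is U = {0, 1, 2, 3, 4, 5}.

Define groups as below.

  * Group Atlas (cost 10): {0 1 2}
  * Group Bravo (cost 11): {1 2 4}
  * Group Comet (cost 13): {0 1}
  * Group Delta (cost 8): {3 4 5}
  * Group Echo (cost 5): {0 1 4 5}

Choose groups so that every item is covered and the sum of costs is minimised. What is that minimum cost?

Atlas, Delta together cover every item (Atlas ∪ Delta = {0, 1, 2, 3, 4, 5}); total cost 10 + 8 = 18.
The greedy pick Echo, Delta, Atlas costs 23; no covering selection beats 18.

18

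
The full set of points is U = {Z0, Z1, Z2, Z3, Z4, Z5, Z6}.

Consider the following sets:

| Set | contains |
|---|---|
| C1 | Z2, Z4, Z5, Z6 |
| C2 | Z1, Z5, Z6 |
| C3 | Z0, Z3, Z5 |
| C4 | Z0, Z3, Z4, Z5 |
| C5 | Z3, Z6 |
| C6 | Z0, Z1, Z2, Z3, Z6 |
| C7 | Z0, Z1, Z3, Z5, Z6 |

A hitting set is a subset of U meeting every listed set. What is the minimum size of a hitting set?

Take H = {Z3, Z5}. Each listed set contains at least one of these, so H is a hitting set of size 2.
No single point lies in every set, so at least 2 are needed and 2 is optimal.

2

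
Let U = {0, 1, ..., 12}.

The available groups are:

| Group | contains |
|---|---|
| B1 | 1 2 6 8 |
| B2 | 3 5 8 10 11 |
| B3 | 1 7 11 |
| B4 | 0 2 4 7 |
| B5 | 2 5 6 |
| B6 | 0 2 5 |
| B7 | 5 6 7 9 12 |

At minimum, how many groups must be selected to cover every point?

B1 and B2 and B4 and B7 together: B1 ∪ B2 ∪ B4 ∪ B7 = {0, 1, 2, 3, 4, 5, 6, 7, 8, 9, 10, 11, 12} — every point is covered.
No 3 of the 7 groups cover everything (all 35 combinations miss at least one point), so 4 is optimal.

4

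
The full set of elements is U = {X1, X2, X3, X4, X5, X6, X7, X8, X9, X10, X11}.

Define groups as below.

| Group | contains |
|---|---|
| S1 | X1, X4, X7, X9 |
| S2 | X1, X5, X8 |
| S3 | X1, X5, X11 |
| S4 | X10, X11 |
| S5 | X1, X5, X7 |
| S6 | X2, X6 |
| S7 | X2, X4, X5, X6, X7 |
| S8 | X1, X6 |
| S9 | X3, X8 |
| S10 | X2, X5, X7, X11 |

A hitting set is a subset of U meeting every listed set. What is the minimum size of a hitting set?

4

The 4 elements {X1, X2, X3, X10} hit every group.
The groups S1, S4, S6, S9 are pairwise disjoint, so any hitting set needs a separate element for each — at least 4. Hence 4 is optimal.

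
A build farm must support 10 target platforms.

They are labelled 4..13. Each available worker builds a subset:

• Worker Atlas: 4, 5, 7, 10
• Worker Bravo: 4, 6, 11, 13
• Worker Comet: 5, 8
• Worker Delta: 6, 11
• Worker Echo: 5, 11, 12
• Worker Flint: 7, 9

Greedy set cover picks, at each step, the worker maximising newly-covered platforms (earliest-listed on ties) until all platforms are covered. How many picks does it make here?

Greedy: pick Atlas (covers 4 new) → pick Bravo (covers 3 new) → pick Comet (covers 1 new) → pick Echo (covers 1 new) → pick Flint (covers 1 new). Total picks: 5.

5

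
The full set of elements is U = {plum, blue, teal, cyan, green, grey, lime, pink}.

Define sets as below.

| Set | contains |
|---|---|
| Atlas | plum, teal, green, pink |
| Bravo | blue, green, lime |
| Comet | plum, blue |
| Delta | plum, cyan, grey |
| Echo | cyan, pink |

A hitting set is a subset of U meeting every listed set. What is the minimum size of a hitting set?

H = {plum, lime, pink} meets every set (each contains at least one member of H), and |H| = 3.
No choice of 2 elements meets every set, so 3 is the minimum.

3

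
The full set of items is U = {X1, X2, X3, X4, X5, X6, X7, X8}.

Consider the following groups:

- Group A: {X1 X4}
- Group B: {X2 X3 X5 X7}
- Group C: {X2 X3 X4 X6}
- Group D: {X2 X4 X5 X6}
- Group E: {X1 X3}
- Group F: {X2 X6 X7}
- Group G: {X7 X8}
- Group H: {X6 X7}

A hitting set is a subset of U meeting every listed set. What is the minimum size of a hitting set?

Take T = {X1, X2, X7}. Each listed group contains at least one of these, so T is a hitting set of size 3.
The groups D, E, G are pairwise disjoint, so any hitting set needs a separate item for each — at least 3. Hence 3 is optimal.

3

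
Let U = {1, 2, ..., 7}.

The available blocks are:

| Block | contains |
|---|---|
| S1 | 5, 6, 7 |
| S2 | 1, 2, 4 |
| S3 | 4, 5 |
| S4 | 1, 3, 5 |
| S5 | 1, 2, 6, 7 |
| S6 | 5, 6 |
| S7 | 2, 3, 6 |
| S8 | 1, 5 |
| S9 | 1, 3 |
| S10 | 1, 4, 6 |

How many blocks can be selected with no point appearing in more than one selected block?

2

S1, S2 are pairwise disjoint (S1={5,6,7}; S2={1,2,4}).
Every remaining block overlaps one of these, and no 3 of the listed blocks are pairwise disjoint, so 2 is the maximum.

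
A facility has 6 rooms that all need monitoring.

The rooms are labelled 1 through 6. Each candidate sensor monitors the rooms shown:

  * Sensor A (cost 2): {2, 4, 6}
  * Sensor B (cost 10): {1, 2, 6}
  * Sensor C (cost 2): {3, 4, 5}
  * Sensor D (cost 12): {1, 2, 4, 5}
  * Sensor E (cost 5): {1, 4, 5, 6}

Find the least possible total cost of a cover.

9

A, C, E together cover every room (A ∪ C ∪ E = {1, 2, 3, 4, 5, 6}); total cost 2 + 2 + 5 = 9.
No covering selection has total cost below 9.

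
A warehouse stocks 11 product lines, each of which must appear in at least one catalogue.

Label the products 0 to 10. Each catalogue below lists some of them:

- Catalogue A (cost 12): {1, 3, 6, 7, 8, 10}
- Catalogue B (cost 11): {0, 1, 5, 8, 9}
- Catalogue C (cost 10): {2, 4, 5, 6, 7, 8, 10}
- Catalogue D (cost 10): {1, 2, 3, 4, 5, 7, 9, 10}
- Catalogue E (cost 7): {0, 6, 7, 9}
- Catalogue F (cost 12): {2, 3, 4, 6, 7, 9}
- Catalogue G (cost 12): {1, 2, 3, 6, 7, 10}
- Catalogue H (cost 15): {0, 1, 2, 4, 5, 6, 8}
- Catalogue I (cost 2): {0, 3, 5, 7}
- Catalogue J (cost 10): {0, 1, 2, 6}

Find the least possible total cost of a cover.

22

C, D, I together cover every product (C ∪ D ∪ I = {0, 1, 2, 3, 4, 5, 6, 7, 8, 9, 10}); total cost 10 + 10 + 2 = 22.
No covering selection has total cost below 22.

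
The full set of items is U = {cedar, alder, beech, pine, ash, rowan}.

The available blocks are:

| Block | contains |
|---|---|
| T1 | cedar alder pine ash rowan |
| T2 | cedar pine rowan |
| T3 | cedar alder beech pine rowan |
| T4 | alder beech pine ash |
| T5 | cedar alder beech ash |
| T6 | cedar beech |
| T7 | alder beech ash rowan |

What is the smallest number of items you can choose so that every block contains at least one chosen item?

2

Take H = {beech, rowan}. Each listed block contains at least one of these, so H is a hitting set of size 2.
No single item lies in every block, so at least 2 are needed and 2 is optimal.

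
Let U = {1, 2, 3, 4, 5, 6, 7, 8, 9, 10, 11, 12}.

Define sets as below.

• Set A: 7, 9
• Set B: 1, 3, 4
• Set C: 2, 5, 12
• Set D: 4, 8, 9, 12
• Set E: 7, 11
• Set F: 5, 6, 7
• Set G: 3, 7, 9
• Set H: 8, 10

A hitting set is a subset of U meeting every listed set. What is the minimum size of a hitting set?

T = {1, 2, 7, 8} meets every set (each contains at least one member of T), and |T| = 4.
The sets B, C, E, H are pairwise disjoint, so any hitting set needs a separate element for each — at least 4. Hence 4 is optimal.

4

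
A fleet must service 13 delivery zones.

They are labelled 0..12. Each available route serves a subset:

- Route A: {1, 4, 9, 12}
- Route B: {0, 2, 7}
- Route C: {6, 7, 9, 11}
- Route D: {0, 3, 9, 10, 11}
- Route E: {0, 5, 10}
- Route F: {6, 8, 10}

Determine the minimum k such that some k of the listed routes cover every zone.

Take {A, B, D, E, F}. Their union is {0, 1, 2, 3, 4, 5, 6, 7, 8, 9, 10, 11, 12}, which is all 13 zones.
No 4 of the 6 routes cover everything (all 15 combinations miss at least one zone), so 5 is optimal.

5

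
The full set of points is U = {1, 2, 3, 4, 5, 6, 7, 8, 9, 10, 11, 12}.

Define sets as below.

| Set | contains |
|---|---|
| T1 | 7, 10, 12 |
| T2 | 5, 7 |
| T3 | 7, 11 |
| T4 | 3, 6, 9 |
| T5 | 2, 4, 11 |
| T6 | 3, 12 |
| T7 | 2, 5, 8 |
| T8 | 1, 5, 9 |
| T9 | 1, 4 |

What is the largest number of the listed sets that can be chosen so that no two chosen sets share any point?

T3, T4, T7, T9 are pairwise disjoint (T3={7,11}; T4={3,6,9}; T7={2,5,8}; T9={1,4}).
Every remaining set overlaps one of these, and no 5 of the listed sets are pairwise disjoint, so 4 is the maximum.

4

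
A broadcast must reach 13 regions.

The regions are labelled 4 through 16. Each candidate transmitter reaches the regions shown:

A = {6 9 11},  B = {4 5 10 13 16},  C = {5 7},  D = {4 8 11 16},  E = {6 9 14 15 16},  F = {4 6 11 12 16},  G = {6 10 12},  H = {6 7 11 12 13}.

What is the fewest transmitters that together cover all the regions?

4

Take {B, D, E, H}. Their union is {4, 5, 6, 7, 8, 9, 10, 11, 12, 13, 14, 15, 16}, which is all 13 regions.
Only D contains 8, so D is forced; the remaining 9 regions need at least 3 more transmitters (each remaining transmitter adds at most 4) — so at least 4 transmitters are needed, and 4 is optimal.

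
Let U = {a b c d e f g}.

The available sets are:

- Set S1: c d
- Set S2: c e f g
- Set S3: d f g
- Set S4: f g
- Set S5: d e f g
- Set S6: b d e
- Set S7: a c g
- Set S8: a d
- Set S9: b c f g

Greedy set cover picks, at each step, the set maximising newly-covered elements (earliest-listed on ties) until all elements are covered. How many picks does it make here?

3

Greedy: pick S2 (covers 4 new) → pick S6 (covers 2 new) → pick S7 (covers 1 new). Total picks: 3.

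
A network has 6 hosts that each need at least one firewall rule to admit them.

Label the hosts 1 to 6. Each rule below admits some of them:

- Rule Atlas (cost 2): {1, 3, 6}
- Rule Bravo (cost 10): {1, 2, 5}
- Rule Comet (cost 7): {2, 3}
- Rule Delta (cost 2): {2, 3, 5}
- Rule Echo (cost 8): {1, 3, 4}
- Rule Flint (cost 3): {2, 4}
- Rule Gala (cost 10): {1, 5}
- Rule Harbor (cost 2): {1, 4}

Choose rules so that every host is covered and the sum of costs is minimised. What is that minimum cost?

6

Atlas, Delta, Harbor together cover every host (Atlas ∪ Delta ∪ Harbor = {1, 2, 3, 4, 5, 6}); total cost 2 + 2 + 2 = 6.
No covering selection has total cost below 6.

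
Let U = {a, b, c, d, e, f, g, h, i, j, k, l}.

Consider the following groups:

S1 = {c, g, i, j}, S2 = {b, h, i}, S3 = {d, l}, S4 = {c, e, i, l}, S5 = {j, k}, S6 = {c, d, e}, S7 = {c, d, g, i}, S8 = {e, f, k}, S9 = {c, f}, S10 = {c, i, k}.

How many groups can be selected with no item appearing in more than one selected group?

S2, S3, S5, S9 are pairwise disjoint (S2={b,h,i}; S3={d,l}; S5={j,k}; S9={c,f}).
Every remaining group overlaps one of these, and no 5 of the listed groups are pairwise disjoint, so 4 is the maximum.

4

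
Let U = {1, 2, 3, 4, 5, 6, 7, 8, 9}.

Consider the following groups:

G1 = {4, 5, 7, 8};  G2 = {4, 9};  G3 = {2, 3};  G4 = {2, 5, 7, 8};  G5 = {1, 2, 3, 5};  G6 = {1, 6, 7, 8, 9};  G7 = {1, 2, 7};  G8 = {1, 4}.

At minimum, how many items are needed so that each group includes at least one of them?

3

H = {3, 4, 7} meets every group (each contains at least one member of H), and |H| = 3.
No choice of 2 items meets every group, so 3 is the minimum.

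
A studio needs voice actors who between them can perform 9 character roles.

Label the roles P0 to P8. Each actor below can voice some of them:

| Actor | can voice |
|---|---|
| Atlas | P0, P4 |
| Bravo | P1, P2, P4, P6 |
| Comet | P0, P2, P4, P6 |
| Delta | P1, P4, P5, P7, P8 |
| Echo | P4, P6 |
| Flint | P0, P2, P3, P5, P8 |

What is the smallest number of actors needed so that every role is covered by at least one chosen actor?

Take {Bravo, Delta, Flint}. Their union is {P0, P1, P2, P3, P4, P5, P6, P7, P8}, which is all 9 roles.
Only Flint contains P3, so Flint is forced; the remaining 4 roles need at least 2 more actors (each remaining actor adds at most 3) — so at least 3 actors are needed, and 3 is optimal.

3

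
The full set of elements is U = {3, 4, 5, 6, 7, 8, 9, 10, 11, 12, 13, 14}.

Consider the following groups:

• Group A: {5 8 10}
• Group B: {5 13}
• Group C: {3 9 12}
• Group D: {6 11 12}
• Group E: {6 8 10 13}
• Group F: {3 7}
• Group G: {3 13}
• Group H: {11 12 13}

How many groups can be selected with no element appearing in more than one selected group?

3

B, D, F are pairwise disjoint (B={5,13}; D={6,11,12}; F={3,7}).
Every remaining group overlaps one of these, and no 4 of the listed groups are pairwise disjoint, so 3 is the maximum.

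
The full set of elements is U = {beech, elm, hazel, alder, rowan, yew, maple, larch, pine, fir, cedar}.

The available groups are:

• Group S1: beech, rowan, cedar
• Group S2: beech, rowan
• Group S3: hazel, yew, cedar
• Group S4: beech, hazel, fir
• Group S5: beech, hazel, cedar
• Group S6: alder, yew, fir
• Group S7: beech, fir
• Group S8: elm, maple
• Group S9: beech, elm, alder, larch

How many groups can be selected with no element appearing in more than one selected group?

3

S5, S6, S8 are pairwise disjoint (S5={beech,hazel,cedar}; S6={alder,yew,fir}; S8={elm,maple}).
Every remaining group overlaps one of these, and no 4 of the listed groups are pairwise disjoint, so 3 is the maximum.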